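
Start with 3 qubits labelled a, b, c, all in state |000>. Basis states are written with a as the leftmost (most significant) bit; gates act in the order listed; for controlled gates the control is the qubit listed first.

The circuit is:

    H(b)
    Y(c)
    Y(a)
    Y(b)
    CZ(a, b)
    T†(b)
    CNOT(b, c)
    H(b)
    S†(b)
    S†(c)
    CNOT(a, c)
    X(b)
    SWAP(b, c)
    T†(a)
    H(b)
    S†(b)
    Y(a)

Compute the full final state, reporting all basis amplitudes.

After the circuit, the state carries amplitude sqrt(2)*(1 + exp(3*I*pi/4))/4 on |000>, sqrt(2)*(-I - exp(I*pi/4))/4 on |001>, sqrt(2)*(exp(I*pi/4) + I)/4 on |010>, sqrt(2)*(1 + exp(3*I*pi/4))/4 on |011>, 0 on |100>, 0 on |101>, 0 on |110>, 0 on |111>.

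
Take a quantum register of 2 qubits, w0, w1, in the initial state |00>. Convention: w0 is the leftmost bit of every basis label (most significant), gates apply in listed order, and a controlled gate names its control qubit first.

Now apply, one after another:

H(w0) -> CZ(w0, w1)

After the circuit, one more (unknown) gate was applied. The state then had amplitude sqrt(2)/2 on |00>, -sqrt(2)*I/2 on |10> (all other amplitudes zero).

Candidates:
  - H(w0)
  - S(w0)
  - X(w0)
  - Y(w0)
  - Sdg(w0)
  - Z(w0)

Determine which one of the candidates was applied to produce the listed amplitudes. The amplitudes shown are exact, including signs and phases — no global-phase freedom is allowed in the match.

The applied gate was Sdg(w0).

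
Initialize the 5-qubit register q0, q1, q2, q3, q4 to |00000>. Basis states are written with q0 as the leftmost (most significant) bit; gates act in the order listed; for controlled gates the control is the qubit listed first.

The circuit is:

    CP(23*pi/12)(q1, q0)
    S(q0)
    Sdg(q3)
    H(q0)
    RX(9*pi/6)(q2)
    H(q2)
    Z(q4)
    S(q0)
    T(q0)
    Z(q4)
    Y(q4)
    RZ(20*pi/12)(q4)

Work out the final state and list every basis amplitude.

The resulting statevector has amplitude sqrt(2)*(exp(5*I*pi/6) + exp(I*pi/3))/4 on |00001>, sqrt(2)*(-exp(5*I*pi/6) + exp(I*pi/3))/4 on |00101>, sqrt(2)*(-1 - I)*exp(I*pi/12)/4 on |10001>, sqrt(2)*(-1 + I)*exp(I*pi/12)/4 on |10101>, and 0 on every other basis state.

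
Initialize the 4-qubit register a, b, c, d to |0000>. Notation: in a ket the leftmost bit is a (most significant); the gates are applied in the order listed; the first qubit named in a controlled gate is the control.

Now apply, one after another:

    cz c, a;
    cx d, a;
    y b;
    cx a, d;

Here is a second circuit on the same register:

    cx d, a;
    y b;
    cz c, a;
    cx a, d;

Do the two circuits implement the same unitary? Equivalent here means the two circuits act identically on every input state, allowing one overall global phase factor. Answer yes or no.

No: there is an input state on which the two circuits produce genuinely different outputs (not merely differing by a phase).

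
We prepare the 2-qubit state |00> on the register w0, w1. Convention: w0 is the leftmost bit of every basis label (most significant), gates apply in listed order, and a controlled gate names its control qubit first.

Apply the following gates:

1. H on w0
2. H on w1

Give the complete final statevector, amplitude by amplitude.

The resulting statevector has amplitude 1/2 on |00>, 1/2 on |01>, 1/2 on |10>, 1/2 on |11>.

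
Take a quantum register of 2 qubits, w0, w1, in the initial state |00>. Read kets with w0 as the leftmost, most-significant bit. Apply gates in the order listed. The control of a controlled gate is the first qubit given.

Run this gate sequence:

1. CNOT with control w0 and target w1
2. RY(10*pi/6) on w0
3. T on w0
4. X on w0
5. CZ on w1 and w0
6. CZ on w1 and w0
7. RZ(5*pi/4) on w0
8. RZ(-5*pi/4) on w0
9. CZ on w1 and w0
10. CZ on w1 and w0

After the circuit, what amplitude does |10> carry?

The final state's coefficient on |10> equals -sqrt(3)/2. Key observation: steps 5-10 multiply out to the identity, so the circuit reduces to the remaining gates.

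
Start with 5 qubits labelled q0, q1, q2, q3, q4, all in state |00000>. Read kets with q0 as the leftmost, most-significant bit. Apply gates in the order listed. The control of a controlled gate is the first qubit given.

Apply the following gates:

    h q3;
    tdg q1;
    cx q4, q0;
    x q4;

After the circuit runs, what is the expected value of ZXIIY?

The expectation value of ZXIIY is 0.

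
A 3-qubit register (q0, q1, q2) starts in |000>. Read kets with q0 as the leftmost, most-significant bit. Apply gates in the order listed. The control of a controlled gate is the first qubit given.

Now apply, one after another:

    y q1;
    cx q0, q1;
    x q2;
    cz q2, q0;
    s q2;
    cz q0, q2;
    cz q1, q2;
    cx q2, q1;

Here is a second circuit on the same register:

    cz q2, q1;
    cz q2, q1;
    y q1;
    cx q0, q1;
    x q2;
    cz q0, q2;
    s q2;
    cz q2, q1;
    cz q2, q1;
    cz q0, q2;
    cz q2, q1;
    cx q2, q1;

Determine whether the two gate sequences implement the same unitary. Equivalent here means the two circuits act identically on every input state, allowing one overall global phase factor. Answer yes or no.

Yes, they are equivalent — the unitaries differ by at most a global phase.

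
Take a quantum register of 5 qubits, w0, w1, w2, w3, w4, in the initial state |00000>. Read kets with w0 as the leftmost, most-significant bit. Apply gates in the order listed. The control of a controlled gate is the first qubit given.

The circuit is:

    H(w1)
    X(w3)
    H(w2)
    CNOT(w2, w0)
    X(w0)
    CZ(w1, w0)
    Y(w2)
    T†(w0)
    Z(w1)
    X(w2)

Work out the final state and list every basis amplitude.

The final amplitudes are -I/2 on |00110>, I/2 on |01110>, exp(I*pi/4)/2 on |10010>, exp(I*pi/4)/2 on |11010>, and 0 on every other basis state.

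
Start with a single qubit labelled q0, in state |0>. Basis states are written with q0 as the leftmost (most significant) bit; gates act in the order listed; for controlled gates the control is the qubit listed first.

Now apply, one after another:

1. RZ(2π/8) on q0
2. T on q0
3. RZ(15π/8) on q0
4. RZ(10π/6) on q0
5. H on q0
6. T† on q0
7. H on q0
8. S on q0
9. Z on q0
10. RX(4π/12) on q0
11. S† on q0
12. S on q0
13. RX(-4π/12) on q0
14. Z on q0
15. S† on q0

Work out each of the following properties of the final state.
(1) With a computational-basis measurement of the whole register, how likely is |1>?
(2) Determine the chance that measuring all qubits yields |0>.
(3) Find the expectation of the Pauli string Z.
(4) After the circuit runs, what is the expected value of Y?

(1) Outcome |1> occurs with probability 1/2 - sqrt(2)/4. Key observation: steps 8-15 multiply out to the identity, so the circuit reduces to the remaining gates.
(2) Outcome |0> occurs with probability sqrt(2)/4 + 1/2.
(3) The expectation value of Z is sqrt(2)/2.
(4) The observable Y averages to sqrt(2)/2.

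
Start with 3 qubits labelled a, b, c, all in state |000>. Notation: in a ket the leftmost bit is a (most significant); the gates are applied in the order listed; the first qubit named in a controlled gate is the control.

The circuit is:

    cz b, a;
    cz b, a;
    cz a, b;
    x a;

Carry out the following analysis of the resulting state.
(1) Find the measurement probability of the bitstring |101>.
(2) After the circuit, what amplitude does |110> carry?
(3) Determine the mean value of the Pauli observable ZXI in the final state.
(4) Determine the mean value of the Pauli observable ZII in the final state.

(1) The probability of measuring |101> is 0. Key observation: the block from step 1 through step 2 cancels to the identity and can be dropped.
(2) |110> carries amplitude 0 in the final state.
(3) The observable ZXI averages to 0.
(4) In the final state, ZII has expectation -1.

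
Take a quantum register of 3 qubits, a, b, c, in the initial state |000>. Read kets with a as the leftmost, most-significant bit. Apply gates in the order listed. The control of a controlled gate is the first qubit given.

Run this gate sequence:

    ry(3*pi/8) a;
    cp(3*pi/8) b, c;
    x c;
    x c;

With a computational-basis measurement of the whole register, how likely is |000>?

A full measurement returns |000> with probability cos(3*pi/16)**2.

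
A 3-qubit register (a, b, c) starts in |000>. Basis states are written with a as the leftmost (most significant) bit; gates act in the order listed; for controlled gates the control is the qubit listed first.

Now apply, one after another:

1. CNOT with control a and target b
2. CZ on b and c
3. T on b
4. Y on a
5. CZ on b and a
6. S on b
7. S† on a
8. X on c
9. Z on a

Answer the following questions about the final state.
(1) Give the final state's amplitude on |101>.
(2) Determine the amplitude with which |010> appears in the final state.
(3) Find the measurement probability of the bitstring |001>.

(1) The amplitude on |101> is -1.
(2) |010> carries amplitude 0 in the final state.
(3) Outcome |001> occurs with probability 0.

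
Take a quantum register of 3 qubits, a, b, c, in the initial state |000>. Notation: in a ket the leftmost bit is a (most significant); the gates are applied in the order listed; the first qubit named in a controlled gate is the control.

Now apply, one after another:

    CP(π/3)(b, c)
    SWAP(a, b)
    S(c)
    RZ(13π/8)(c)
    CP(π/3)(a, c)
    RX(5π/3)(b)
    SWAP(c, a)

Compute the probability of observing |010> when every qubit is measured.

A full measurement returns |010> with probability 1/4.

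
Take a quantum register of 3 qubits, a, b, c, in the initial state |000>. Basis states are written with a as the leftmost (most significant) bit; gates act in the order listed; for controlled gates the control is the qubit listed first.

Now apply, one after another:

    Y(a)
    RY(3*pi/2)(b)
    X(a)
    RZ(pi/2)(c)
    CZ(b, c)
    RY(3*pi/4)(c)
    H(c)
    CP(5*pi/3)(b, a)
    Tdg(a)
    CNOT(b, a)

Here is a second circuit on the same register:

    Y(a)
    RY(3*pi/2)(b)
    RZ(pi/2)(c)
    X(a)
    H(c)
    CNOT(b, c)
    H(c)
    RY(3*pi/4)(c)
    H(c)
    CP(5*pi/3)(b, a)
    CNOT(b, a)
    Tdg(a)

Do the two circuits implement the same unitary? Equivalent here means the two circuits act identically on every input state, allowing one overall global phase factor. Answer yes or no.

No, they are not equivalent — no single phase factor reconciles the two unitaries.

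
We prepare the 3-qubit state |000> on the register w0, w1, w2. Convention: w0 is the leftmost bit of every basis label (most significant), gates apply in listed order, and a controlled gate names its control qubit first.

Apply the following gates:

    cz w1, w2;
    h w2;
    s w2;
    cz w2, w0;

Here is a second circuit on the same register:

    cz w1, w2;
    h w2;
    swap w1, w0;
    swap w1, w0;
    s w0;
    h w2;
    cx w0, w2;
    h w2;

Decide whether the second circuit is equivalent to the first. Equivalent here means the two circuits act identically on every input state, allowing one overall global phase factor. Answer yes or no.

No: there is an input state on which the two circuits produce genuinely different outputs (not merely differing by a phase).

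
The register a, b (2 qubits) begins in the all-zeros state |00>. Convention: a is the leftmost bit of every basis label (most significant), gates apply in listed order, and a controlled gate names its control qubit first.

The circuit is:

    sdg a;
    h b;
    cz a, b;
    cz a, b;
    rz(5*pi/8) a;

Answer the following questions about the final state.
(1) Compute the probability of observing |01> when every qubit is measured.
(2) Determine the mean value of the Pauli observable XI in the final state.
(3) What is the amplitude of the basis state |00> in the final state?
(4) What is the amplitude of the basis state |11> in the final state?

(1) A full measurement returns |01> with probability 1/2. Key observation: steps 3-4 multiply out to the identity, so the circuit reduces to the remaining gates.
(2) In the final state, XI has expectation 0.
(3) The amplitude on |00> is -sqrt(2)*exp(11*I*pi/16)/2.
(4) The amplitude on |11> is 0.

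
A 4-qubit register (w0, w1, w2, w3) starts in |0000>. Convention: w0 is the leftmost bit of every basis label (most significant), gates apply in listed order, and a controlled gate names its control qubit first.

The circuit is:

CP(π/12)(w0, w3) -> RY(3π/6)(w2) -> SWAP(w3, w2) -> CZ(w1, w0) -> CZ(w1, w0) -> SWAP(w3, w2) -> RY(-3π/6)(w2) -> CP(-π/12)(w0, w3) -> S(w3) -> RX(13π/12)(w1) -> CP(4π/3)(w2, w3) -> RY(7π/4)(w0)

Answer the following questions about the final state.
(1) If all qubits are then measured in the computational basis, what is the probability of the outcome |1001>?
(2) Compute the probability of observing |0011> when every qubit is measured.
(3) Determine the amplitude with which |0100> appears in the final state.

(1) The probability of measuring |1001> is 0. Key observation: gates 1-8 undo each other exactly, leaving only the rest of the circuit to track.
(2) The probability of measuring |0011> is 0.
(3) The final state's coefficient on |0100> equals I*(sqrt(2) + sqrt(6) + 2*sqrt(3))/8.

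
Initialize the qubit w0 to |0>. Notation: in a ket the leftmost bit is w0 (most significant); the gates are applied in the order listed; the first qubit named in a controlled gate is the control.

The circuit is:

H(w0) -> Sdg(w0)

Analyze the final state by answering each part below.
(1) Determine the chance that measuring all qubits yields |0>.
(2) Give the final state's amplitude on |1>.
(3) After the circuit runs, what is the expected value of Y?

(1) A full measurement returns |0> with probability 1/2.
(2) The amplitude on |1> is -sqrt(2)*I/2.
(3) The expectation value of Y is -1.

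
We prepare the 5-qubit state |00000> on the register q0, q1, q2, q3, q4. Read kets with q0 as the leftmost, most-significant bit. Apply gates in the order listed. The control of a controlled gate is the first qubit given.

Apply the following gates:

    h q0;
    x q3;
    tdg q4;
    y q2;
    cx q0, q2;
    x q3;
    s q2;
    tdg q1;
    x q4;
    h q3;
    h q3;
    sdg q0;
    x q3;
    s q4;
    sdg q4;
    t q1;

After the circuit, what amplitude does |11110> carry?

|11110> carries amplitude 0 in the final state.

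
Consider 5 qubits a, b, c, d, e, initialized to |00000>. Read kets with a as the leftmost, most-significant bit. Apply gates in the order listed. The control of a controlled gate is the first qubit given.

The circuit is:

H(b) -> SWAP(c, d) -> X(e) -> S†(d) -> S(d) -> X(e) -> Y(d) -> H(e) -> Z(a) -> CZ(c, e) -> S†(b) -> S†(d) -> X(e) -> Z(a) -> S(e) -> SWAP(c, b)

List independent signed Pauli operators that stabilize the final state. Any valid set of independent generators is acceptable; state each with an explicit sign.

The stabilizer group can be generated by -IIYII, +IIIIY, +ZIIII, +IZIII, -IIIZI, among other valid generating sets. Key observation: the block from step 3 through step 6 cancels to the identity and can be dropped.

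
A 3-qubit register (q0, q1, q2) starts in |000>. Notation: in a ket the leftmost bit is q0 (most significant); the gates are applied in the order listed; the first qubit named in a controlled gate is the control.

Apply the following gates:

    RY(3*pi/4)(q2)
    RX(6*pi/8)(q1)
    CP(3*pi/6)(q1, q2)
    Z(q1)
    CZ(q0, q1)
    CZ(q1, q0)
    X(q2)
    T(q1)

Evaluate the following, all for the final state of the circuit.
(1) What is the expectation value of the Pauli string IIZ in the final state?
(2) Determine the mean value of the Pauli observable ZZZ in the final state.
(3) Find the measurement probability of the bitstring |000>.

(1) The observable IIZ averages to sqrt(2)/2.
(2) The expectation value of ZZZ is -1/2.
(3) Outcome |000> occurs with probability 1/8.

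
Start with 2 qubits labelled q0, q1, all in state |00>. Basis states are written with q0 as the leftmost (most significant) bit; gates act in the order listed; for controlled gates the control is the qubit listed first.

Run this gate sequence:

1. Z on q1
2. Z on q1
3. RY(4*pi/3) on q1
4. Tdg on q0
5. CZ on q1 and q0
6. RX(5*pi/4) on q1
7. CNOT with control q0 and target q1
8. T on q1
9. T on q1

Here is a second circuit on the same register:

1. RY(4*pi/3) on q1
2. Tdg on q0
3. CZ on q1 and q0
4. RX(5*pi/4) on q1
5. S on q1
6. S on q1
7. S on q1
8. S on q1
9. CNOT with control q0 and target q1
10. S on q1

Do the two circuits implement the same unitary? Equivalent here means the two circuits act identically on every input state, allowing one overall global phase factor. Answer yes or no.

Yes, they are equivalent — the unitaries differ by at most a global phase.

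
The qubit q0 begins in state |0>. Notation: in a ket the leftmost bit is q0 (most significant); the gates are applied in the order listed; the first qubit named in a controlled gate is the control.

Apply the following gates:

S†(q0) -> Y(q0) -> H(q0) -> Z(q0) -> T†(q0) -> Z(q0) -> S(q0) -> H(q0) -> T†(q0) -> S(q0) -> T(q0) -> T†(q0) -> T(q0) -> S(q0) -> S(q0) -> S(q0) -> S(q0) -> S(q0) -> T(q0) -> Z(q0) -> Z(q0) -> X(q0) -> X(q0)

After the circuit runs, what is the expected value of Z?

The observable Z averages to -sqrt(2)/2. Key observation: steps 14-17 multiply out to the identity, so the circuit reduces to the remaining gates.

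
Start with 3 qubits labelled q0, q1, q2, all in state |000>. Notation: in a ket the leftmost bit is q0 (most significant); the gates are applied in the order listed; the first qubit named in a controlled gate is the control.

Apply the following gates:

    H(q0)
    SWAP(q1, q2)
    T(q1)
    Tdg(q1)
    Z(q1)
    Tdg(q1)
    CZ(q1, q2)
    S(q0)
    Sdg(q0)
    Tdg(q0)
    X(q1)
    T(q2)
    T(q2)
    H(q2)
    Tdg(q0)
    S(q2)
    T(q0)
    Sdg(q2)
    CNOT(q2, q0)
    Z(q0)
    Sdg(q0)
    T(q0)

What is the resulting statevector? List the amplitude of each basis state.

The final amplitudes are 0 on |000>, 0 on |001>, 1/2 on |010>, -exp(3*I*pi/4)/2 on |011>, 0 on |100>, 0 on |101>, I/2 on |110>, exp(3*I*pi/4)/2 on |111>. Key observation: steps 8-9 multiply out to the identity, so the circuit reduces to the remaining gates.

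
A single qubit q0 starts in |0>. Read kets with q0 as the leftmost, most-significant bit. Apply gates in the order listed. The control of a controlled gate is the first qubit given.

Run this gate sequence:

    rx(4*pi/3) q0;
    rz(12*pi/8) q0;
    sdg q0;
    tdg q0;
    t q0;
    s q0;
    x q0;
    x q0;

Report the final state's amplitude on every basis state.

The resulting statevector has amplitude exp(I*pi/4)/2 on |0>, sqrt(3)*exp(I*pi/4)/2 on |1>. Key observation: steps 3-6 multiply out to the identity, so the circuit reduces to the remaining gates.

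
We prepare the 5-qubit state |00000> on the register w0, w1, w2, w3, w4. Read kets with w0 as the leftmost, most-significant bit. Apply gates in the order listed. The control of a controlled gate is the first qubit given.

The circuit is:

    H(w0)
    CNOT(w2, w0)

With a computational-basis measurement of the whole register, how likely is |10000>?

A full measurement returns |10000> with probability 1/2.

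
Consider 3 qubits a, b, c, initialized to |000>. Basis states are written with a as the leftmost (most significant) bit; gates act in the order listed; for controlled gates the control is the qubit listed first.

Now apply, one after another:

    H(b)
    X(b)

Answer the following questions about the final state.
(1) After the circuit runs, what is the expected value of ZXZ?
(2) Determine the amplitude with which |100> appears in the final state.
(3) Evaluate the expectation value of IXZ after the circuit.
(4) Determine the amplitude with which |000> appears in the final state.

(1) The observable ZXZ averages to 1.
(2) The final state's coefficient on |100> equals 0.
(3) The observable IXZ averages to 1.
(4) The amplitude on |000> is sqrt(2)/2.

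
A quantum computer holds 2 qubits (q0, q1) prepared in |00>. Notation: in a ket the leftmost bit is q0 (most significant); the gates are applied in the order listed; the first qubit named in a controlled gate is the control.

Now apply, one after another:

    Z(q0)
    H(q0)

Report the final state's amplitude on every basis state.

After the circuit, the state carries amplitude sqrt(2)/2 on |00>, 0 on |01>, sqrt(2)/2 on |10>, 0 on |11>.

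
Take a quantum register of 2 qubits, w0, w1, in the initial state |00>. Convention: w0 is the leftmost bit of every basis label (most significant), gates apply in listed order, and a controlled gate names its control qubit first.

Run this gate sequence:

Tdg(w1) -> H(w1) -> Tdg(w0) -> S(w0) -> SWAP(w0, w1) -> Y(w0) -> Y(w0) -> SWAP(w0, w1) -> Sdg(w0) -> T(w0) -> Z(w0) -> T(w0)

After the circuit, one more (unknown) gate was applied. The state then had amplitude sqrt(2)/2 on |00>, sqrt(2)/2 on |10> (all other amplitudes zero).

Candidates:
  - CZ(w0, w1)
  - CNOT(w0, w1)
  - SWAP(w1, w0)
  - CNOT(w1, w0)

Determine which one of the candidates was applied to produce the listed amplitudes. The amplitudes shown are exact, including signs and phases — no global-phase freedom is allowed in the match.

It was SWAP(w1, w0) that produced the state shown. Key observation: the block from step 3 through step 10 cancels to the identity and can be dropped.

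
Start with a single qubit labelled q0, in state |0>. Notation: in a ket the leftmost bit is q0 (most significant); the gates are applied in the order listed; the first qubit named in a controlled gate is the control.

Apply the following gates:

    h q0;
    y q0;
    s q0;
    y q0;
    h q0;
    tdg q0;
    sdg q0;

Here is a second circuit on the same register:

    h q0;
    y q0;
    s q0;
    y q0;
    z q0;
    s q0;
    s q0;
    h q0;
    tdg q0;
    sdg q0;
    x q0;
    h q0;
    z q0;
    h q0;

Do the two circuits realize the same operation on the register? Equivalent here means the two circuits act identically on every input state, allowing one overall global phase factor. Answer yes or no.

Yes, they are equivalent — the unitaries differ by at most a global phase.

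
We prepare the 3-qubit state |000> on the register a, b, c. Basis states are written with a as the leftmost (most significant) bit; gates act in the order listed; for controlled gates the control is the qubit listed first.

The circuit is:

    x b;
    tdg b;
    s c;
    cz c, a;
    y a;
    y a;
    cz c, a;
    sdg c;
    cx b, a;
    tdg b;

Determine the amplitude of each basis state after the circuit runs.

The resulting statevector has amplitude -I on |110>, and 0 on every other basis state. Key observation: gates 3-8 undo each other exactly, leaving only the rest of the circuit to track.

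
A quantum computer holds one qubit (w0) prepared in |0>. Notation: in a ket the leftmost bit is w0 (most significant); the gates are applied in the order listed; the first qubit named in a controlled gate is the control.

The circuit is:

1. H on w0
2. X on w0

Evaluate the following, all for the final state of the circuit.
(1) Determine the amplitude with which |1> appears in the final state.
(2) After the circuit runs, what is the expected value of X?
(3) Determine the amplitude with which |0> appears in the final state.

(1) |1> carries amplitude sqrt(2)/2 in the final state.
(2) The expectation value of X is 1.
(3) The amplitude on |0> is sqrt(2)/2.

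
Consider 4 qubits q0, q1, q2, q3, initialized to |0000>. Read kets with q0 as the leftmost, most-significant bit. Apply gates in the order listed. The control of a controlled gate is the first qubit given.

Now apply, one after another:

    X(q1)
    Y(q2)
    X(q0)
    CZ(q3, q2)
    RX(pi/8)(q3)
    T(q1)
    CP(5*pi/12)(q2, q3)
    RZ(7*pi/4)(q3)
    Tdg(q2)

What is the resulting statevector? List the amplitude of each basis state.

The resulting statevector has amplitude -exp(5*I*pi/8)*cos(pi/16) on |1110>, -exp(7*I*pi/24)*sin(pi/16) on |1111>, and 0 on every other basis state.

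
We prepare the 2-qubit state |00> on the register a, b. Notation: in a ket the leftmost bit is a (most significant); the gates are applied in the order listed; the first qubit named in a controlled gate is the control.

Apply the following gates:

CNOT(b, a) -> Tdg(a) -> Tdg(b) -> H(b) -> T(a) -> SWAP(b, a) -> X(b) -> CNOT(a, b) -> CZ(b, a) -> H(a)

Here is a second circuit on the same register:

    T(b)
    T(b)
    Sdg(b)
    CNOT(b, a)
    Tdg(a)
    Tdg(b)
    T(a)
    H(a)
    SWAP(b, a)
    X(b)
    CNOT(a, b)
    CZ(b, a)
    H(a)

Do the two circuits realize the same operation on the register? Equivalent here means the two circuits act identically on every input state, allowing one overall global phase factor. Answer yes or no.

No, they are not equivalent — no single phase factor reconciles the two unitaries.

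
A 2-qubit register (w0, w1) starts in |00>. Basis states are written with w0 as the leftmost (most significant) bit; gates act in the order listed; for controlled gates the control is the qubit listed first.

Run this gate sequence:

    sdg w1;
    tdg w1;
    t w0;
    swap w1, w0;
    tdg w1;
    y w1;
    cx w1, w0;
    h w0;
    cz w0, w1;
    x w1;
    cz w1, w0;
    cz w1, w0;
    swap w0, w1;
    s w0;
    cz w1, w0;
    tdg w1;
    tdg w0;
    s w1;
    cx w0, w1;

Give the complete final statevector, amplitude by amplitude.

The resulting statevector has amplitude sqrt(2)*I/2 on |00>, sqrt(2)*exp(3*I*pi/4)/2 on |01>, 0 on |10>, 0 on |11>.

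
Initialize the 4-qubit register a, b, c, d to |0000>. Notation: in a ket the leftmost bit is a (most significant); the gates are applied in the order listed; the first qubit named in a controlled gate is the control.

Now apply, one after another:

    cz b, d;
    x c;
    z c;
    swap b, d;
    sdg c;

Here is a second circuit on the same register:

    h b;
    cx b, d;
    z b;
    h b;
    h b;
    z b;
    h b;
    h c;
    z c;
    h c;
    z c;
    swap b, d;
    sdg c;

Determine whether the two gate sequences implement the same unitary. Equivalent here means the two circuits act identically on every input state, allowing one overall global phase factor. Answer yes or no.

No, they are not equivalent — no single phase factor reconciles the two unitaries.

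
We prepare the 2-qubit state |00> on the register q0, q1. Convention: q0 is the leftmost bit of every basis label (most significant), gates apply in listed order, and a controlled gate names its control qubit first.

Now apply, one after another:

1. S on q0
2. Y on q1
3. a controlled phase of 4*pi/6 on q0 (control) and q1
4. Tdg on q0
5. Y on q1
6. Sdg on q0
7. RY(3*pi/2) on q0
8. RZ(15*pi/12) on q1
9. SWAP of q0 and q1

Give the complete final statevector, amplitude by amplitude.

The resulting statevector has amplitude sqrt(2)*exp(3*I*pi/8)/2 on |00>, -sqrt(2)*exp(3*I*pi/8)/2 on |01>, 0 on |10>, 0 on |11>.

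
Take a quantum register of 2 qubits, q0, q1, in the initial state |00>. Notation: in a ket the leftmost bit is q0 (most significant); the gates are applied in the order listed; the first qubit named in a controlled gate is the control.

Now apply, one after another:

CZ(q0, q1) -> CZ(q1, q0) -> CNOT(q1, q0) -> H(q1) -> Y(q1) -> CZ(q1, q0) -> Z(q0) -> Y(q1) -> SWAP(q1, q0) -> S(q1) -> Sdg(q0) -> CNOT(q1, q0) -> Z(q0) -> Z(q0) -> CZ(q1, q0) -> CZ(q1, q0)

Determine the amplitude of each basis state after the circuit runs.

The final amplitudes are sqrt(2)/2 on |00>, 0 on |01>, -sqrt(2)*I/2 on |10>, 0 on |11>.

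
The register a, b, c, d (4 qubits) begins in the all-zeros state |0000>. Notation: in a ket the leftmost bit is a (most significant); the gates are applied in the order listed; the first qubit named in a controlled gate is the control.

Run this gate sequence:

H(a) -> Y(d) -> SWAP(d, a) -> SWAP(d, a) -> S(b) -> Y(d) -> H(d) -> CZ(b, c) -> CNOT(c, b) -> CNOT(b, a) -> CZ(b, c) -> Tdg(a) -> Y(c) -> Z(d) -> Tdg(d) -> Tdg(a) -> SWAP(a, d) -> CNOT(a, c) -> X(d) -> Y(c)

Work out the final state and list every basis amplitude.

After the circuit, the state carries amplitude -I/2 on |0000>, 1/2 on |0001>, -exp(I*pi/4)/2 on |1010>, -exp(3*I*pi/4)/2 on |1011>, and 0 on every other basis state.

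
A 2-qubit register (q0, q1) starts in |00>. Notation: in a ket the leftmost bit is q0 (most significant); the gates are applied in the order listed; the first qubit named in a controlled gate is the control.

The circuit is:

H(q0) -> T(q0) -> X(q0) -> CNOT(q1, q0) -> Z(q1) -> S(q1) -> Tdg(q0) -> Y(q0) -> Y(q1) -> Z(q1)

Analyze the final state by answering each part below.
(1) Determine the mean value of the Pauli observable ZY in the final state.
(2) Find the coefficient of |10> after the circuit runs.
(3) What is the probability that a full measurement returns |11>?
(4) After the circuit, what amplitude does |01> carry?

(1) In the final state, ZY has expectation 0.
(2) The amplitude on |10> is 0.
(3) A full measurement returns |11> with probability 1/2.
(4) |01> carries amplitude sqrt(2)*exp(3*I*pi/4)/2 in the final state.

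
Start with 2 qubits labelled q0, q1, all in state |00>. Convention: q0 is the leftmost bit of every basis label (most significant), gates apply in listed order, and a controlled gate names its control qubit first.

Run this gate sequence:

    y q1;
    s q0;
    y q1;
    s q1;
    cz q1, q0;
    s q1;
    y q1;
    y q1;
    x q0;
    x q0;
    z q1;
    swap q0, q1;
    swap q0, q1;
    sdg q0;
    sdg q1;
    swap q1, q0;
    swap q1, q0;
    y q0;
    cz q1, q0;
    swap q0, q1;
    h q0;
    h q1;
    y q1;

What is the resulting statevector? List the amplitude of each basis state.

The resulting statevector has amplitude -1/2 on |00>, -1/2 on |01>, -1/2 on |10>, -1/2 on |11>.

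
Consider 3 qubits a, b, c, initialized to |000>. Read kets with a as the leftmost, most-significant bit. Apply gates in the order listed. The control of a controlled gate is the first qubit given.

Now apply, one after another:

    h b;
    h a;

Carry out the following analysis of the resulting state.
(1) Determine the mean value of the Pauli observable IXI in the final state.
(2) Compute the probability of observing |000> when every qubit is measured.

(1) The expectation value of IXI is 1.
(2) A full measurement returns |000> with probability 1/4.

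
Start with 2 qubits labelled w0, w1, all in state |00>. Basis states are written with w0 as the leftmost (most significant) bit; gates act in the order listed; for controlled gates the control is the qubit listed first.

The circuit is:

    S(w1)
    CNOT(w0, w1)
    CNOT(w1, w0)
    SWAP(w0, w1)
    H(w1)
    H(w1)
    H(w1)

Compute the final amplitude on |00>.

|00> carries amplitude sqrt(2)/2 in the final state. Key observation: gates 6-7 undo each other exactly, leaving only the rest of the circuit to track.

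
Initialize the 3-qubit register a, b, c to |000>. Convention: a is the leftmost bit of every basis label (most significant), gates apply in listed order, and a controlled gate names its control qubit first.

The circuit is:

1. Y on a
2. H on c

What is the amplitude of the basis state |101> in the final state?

The final state's coefficient on |101> equals sqrt(2)*I/2.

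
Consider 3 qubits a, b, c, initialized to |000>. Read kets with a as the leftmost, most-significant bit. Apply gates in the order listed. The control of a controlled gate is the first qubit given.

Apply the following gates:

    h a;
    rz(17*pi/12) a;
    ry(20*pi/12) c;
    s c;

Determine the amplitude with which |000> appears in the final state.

|000> carries amplitude sqrt(6)*exp(7*I*pi/24)/4 in the final state.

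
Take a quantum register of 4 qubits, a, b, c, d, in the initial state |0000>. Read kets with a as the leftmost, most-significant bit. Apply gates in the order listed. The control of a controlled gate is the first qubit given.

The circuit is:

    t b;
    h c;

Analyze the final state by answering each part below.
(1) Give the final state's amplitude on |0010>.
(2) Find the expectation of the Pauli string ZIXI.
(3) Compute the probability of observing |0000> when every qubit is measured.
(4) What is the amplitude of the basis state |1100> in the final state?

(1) The amplitude on |0010> is sqrt(2)/2.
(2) In the final state, ZIXI has expectation 1.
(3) The probability of measuring |0000> is 1/2.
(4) |1100> carries amplitude 0 in the final state.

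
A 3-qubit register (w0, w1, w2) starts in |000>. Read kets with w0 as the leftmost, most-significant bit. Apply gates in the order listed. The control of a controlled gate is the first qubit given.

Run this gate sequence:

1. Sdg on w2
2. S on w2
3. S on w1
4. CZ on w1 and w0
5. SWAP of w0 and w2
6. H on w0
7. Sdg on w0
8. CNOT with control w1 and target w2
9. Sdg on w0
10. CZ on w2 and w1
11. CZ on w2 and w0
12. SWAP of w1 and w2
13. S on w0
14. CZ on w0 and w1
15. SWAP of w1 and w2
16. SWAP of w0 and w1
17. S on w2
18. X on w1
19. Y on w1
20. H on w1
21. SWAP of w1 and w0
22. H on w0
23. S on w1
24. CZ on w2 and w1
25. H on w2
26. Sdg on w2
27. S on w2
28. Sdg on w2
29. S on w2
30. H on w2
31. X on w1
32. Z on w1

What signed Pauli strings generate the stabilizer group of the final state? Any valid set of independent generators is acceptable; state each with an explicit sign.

The final state is stabilized by the group generated by +YII, -IZI, +IIZ; other independent generating sets are equally valid. Key observation: the block from step 25 through step 30 cancels to the identity and can be dropped.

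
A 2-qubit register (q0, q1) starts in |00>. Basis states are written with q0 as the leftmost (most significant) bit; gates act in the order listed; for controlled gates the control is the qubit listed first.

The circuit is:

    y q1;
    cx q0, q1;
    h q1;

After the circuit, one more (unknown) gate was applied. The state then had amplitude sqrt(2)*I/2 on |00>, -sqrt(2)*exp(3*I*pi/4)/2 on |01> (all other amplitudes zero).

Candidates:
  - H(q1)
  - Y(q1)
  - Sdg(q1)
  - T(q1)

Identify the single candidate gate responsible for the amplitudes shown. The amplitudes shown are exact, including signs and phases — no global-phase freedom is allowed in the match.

It was T(q1) that produced the state shown.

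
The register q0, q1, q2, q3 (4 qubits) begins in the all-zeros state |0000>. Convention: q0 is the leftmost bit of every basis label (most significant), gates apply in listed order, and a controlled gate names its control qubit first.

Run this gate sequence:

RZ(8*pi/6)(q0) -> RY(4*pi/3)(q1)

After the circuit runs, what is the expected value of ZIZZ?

The expectation value of ZIZZ is 1.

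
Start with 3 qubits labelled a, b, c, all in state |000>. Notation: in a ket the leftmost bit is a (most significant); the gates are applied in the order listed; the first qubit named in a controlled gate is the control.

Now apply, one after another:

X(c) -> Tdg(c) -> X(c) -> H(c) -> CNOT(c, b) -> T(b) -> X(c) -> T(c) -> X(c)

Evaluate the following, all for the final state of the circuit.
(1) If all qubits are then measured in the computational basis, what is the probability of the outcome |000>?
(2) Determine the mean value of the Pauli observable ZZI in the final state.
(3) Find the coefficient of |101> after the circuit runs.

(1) The probability of measuring |000> is 1/2.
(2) The expectation value of ZZI is 0.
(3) The final state's coefficient on |101> equals 0.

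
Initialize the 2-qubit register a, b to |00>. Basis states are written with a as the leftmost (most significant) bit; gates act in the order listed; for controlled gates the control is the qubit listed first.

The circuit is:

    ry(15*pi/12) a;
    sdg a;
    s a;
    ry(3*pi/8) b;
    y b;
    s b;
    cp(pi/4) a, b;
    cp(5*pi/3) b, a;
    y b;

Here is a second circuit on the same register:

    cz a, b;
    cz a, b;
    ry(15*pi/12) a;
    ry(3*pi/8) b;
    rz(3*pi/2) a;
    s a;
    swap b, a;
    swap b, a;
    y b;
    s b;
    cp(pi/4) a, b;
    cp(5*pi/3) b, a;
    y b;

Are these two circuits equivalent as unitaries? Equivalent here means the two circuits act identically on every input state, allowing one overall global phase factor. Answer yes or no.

Yes — the two circuits implement the same unitary up to a global phase.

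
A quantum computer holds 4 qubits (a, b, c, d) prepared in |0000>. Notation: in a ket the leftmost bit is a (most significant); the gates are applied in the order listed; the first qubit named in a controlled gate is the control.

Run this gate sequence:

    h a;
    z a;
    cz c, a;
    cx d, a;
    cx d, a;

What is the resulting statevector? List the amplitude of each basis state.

The resulting statevector has amplitude sqrt(2)/2 on |0000>, -sqrt(2)/2 on |1000>, and 0 on every other basis state. Key observation: steps 4-5 multiply out to the identity, so the circuit reduces to the remaining gates.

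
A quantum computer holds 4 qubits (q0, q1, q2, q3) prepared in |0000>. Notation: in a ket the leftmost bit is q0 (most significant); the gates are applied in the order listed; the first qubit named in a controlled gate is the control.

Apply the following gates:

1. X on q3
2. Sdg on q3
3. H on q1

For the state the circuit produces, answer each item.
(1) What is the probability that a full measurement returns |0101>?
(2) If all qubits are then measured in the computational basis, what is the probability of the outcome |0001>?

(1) A full measurement returns |0101> with probability 1/2.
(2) The probability of measuring |0001> is 1/2.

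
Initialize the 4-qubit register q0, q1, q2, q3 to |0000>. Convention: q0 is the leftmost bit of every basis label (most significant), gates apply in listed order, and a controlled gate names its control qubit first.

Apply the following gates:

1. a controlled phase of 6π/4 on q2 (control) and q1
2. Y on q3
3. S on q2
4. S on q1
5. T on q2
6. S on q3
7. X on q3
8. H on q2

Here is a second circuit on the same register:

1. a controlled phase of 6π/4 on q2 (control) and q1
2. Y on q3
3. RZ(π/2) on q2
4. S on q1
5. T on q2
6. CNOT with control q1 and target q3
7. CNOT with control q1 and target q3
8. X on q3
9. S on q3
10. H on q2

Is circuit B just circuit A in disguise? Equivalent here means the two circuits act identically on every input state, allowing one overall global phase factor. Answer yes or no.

No, they are not equivalent — no single phase factor reconciles the two unitaries.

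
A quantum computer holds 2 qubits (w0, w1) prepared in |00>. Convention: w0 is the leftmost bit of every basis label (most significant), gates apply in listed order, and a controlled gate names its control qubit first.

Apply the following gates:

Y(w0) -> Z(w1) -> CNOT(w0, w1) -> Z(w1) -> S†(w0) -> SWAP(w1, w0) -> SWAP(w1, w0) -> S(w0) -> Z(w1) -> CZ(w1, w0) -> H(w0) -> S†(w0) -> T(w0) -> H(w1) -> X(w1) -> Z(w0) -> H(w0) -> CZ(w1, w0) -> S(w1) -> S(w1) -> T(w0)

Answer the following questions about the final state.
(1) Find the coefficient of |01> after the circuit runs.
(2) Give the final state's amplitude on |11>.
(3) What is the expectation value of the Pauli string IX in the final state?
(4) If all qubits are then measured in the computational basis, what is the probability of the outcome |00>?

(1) The amplitude on |01> is sqrt(2)*(exp(I*pi/4) + I)/4. Key observation: the block from step 4 through step 9 cancels to the identity and can be dropped.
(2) The amplitude on |11> is sqrt(2)*(-exp(3*I*pi/4) + I)/4.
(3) In the final state, IX has expectation sqrt(2)/2.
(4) A full measurement returns |00> with probability sqrt(2)/8 + 1/4.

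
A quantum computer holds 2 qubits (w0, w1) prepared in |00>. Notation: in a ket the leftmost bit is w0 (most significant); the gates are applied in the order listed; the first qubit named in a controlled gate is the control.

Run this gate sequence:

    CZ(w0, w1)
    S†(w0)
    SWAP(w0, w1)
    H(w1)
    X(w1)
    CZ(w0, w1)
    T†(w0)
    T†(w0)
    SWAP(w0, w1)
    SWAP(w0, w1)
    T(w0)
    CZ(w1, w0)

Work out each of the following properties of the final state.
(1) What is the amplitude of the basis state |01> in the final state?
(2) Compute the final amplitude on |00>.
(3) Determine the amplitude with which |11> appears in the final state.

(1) |01> carries amplitude sqrt(2)/2 in the final state.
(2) The amplitude on |00> is sqrt(2)/2.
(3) |11> carries amplitude 0 in the final state.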